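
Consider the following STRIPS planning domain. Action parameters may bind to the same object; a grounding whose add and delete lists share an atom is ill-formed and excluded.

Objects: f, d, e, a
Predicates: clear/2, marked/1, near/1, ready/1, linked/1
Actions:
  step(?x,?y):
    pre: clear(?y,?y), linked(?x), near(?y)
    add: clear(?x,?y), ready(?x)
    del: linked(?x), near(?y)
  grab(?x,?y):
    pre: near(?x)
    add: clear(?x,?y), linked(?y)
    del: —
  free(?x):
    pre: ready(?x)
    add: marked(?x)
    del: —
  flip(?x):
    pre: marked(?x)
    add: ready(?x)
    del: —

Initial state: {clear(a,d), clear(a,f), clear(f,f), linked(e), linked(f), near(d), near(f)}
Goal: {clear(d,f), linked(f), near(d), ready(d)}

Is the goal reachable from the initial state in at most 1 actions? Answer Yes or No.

No

1. grab(f,d)  →  {clear(a,d), clear(a,f), clear(f,d), clear(f,f), linked(d), linked(e), linked(f), near(d), near(f)}
2. step(d,f)  →  {clear(a,d), clear(a,f), clear(d,f), clear(f,d), clear(f,f), linked(e), linked(f), near(d), ready(d)}
optimal plan length = 2; 2 > 1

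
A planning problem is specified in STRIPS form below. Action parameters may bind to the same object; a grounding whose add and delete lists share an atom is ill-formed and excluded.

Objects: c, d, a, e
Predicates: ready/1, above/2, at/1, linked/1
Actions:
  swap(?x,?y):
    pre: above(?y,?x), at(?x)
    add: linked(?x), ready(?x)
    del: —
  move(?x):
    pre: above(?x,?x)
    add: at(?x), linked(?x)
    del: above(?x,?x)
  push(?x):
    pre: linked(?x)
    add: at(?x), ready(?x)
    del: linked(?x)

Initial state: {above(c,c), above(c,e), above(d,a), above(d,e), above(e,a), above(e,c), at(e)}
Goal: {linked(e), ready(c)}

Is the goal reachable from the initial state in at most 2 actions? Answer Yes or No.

No

1. swap(e,c)  →  {above(c,c), above(c,e), above(d,a), above(d,e), above(e,a), above(e,c), at(e), linked(e), ready(e)}
2. move(c)  →  {above(c,e), above(d,a), above(d,e), above(e,a), above(e,c), at(c), at(e), linked(c), linked(e), ready(e)}
3. swap(c,e)  →  {above(c,e), above(d,a), above(d,e), above(e,a), above(e,c), at(c), at(e), linked(c), linked(e), ready(c), ready(e)}
optimal plan length = 3; 3 > 2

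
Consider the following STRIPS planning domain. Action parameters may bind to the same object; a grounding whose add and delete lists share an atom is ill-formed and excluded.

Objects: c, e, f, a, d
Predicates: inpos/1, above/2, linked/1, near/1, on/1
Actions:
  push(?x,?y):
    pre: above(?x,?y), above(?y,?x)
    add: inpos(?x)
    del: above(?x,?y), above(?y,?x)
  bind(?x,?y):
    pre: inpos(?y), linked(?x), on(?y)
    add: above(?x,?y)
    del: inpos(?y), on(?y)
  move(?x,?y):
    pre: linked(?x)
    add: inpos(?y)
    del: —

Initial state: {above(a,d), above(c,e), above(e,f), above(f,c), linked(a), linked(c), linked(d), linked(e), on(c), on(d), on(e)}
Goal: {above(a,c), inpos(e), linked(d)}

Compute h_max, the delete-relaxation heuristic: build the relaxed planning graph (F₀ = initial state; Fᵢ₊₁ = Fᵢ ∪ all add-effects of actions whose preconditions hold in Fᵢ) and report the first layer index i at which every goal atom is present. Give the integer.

2

F0 = init (11 atoms)
F1 = F0 ∪ {inpos(a), inpos(c), inpos(d), inpos(e), inpos(f)}  (16 atoms)
F2 = F1 ∪ {above(a,c), above(a,e), above(c,c), above(c,d), above(d,c), above(d,d), above(d,e), above(e,c), above(e,d), above(e,e)}  (26 atoms)
goal ⊆ F2  ⇒  h_max = 2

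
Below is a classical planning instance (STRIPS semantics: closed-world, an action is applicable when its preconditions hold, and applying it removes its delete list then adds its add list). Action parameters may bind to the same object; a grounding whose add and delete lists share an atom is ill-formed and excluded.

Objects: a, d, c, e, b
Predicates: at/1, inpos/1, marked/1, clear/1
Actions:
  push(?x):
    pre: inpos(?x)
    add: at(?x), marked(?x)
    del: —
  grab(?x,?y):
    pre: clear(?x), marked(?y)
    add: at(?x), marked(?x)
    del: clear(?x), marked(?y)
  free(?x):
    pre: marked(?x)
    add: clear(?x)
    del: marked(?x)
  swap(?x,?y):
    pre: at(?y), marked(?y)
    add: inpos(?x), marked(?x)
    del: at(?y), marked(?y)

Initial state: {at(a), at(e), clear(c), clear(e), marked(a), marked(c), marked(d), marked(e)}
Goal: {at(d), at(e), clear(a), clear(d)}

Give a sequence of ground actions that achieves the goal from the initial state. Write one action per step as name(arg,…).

free(a); free(d); grab(d,c); free(d)

1. free(a)  →  {at(a), at(e), clear(a), clear(c), clear(e), marked(c), marked(d), marked(e)}
2. free(d)  →  {at(a), at(e), clear(a), clear(c), clear(d), clear(e), marked(c), marked(e)}
3. grab(d,c)  →  {at(a), at(d), at(e), clear(a), clear(c), clear(e), marked(d), marked(e)}
4. free(d)  →  {at(a), at(d), at(e), clear(a), clear(c), clear(d), clear(e), marked(e)}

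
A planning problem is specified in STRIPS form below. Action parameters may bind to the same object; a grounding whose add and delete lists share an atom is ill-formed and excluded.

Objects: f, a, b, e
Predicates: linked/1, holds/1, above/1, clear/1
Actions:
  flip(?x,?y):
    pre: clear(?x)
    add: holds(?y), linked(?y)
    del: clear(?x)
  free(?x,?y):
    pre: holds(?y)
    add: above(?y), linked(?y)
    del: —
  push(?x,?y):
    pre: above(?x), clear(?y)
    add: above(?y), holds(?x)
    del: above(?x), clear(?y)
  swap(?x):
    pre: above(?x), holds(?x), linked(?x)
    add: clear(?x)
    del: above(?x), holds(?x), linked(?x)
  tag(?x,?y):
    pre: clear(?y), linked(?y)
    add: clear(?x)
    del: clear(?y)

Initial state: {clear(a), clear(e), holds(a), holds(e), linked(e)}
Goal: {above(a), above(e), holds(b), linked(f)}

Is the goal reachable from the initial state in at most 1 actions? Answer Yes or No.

1. flip(a,f)  →  {clear(e), holds(a), holds(e), holds(f), linked(e), linked(f)}
2. flip(e,b)  →  {holds(a), holds(b), holds(e), holds(f), linked(b), linked(e), linked(f)}
3. free(f,a)  →  {above(a), holds(a), holds(b), holds(e), holds(f), linked(a), linked(b), linked(e), linked(f)}
4. free(f,e)  →  {above(a), above(e), holds(a), holds(b), holds(e), holds(f), linked(a), linked(b), linked(e), linked(f)}
optimal plan length = 4; 4 > 1

No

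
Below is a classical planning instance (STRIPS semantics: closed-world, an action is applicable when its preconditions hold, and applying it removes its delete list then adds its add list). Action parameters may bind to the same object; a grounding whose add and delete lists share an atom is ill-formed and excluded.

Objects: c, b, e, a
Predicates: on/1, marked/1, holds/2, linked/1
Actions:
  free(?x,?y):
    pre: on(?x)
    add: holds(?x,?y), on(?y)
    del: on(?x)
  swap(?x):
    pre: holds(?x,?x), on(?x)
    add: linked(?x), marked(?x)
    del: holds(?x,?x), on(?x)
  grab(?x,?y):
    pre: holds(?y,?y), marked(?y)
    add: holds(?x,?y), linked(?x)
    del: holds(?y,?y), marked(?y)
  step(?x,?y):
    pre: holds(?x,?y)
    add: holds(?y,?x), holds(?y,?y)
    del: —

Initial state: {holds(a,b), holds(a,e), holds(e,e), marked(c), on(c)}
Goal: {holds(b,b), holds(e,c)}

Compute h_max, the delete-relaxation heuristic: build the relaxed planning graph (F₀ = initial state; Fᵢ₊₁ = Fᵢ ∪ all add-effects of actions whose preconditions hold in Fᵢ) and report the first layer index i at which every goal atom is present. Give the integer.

F0 = init (5 atoms)
F1 = F0 ∪ {holds(b,a), holds(b,b), holds(c,a), holds(c,b), holds(c,e), holds(e,a), on(a), on(b), on(e)}  (14 atoms)
F2 = F1 ∪ {holds(a,a), holds(a,c), holds(b,c), holds(b,e), holds(e,b), holds(e,c), linked(b), linked(e), marked(b), marked(e)}  (24 atoms)
goal ⊆ F2  ⇒  h_max = 2

2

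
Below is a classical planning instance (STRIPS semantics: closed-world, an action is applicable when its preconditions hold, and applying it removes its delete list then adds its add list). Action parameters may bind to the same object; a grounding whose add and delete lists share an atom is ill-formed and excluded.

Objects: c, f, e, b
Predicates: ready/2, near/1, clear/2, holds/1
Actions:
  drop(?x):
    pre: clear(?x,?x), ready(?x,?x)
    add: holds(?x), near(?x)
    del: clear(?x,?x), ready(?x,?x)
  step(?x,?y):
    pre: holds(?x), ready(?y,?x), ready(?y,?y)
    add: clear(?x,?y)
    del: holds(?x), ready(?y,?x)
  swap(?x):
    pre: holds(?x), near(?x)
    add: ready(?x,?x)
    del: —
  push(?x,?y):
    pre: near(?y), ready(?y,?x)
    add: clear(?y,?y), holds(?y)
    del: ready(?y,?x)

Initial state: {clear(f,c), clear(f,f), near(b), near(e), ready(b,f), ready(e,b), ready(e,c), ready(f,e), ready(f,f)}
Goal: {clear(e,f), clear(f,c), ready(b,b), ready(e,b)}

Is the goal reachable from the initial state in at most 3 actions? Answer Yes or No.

No

1. push(c,e)  →  {clear(e,e), clear(f,c), clear(f,f), holds(e), near(b), near(e), ready(b,f), ready(e,b), ready(f,e), ready(f,f)}
2. step(e,f)  →  {clear(e,e), clear(e,f), clear(f,c), clear(f,f), near(b), near(e), ready(b,f), ready(e,b), ready(f,f)}
3. push(f,b)  →  {clear(b,b), clear(e,e), clear(e,f), clear(f,c), clear(f,f), holds(b), near(b), near(e), ready(e,b), ready(f,f)}
4. swap(b)  →  {clear(b,b), clear(e,e), clear(e,f), clear(f,c), clear(f,f), holds(b), near(b), near(e), ready(b,b), ready(e,b), ready(f,f)}
optimal plan length = 4; 4 > 3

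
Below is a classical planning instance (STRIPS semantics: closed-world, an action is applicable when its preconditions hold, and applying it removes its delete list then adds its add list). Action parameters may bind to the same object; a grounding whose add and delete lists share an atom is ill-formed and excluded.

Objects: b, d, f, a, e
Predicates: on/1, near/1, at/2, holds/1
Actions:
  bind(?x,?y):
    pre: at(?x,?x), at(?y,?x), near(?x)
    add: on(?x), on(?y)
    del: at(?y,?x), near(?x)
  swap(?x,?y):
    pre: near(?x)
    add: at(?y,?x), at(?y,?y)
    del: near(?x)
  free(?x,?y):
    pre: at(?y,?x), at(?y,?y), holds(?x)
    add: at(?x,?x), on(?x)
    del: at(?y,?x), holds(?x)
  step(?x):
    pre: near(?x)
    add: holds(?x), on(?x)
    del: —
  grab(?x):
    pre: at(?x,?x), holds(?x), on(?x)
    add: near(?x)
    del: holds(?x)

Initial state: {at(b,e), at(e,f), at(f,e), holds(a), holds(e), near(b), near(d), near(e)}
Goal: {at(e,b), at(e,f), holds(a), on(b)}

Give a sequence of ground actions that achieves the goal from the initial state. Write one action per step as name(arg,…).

swap(b,e); bind(e,b)

1. swap(b,e)  →  {at(b,e), at(e,b), at(e,e), at(e,f), at(f,e), holds(a), holds(e), near(d), near(e)}
2. bind(e,b)  →  {at(e,b), at(e,e), at(e,f), at(f,e), holds(a), holds(e), near(d), on(b), on(e)}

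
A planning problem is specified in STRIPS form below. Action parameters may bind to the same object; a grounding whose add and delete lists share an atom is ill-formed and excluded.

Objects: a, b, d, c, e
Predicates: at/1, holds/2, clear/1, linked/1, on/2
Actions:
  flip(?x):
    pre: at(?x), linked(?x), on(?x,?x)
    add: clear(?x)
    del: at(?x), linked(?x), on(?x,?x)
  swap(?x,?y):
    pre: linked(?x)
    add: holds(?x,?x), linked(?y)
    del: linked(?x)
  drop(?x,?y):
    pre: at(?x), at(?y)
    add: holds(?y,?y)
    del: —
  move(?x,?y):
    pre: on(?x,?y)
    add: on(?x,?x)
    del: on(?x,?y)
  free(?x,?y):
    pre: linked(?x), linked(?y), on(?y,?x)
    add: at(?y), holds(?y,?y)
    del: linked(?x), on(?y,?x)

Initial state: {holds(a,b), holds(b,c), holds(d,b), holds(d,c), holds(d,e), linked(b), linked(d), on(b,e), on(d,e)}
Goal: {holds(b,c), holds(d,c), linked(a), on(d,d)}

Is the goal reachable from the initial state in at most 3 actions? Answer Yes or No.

1. swap(b,a)  →  {holds(a,b), holds(b,b), holds(b,c), holds(d,b), holds(d,c), holds(d,e), linked(a), linked(d), on(b,e), on(d,e)}
2. move(d,e)  →  {holds(a,b), holds(b,b), holds(b,c), holds(d,b), holds(d,c), holds(d,e), linked(a), linked(d), on(b,e), on(d,d)}
optimal plan length = 2; 2 ≤ 3

Yes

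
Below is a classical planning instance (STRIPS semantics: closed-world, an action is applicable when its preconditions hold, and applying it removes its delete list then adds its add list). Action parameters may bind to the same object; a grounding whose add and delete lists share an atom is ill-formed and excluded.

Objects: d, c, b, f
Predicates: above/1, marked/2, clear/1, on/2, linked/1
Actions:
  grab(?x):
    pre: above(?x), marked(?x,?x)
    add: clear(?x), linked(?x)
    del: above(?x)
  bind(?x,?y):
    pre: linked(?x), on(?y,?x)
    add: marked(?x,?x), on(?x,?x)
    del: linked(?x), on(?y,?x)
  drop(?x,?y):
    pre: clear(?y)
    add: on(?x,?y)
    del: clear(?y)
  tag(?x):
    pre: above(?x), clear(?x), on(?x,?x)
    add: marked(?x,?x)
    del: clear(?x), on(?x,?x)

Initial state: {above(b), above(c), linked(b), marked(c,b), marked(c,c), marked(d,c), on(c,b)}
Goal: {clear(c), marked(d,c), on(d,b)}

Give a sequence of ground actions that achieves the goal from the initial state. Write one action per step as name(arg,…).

grab(c); bind(b,c); grab(b); drop(d,b)

1. grab(c)  →  {above(b), clear(c), linked(b), linked(c), marked(c,b), marked(c,c), marked(d,c), on(c,b)}
2. bind(b,c)  →  {above(b), clear(c), linked(c), marked(b,b), marked(c,b), marked(c,c), marked(d,c), on(b,b)}
3. grab(b)  →  {clear(b), clear(c), linked(b), linked(c), marked(b,b), marked(c,b), marked(c,c), marked(d,c), on(b,b)}
4. drop(d,b)  →  {clear(c), linked(b), linked(c), marked(b,b), marked(c,b), marked(c,c), marked(d,c), on(b,b), on(d,b)}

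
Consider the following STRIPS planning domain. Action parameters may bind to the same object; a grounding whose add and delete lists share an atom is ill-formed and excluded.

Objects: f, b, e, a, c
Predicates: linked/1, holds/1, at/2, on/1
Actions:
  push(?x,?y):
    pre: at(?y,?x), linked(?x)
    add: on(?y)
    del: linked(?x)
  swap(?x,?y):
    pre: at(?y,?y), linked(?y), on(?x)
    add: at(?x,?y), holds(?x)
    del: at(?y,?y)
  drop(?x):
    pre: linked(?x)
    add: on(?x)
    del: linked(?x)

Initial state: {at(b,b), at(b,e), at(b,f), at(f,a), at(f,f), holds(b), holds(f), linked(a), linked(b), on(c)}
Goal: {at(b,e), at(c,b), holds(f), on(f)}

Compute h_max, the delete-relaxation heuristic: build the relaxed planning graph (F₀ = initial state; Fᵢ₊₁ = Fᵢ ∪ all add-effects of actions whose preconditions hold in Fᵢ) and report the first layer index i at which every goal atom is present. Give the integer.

1

F0 = init (10 atoms)
F1 = F0 ∪ {at(c,b), holds(c), on(a), on(b), on(f)}  (15 atoms)
goal ⊆ F1  ⇒  h_max = 1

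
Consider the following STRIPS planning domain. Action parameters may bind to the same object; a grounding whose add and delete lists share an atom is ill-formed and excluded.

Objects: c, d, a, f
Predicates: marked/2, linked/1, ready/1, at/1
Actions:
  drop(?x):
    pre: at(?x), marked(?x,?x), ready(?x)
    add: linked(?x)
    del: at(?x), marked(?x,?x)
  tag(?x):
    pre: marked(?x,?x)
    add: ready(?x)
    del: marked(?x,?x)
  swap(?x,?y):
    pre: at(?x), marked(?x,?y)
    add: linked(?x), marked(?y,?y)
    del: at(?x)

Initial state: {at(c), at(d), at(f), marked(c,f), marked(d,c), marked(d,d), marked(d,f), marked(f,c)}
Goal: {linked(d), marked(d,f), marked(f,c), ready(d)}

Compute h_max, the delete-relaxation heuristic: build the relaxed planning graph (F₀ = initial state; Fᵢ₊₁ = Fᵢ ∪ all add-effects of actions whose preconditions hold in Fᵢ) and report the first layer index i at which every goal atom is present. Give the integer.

F0 = init (8 atoms)
F1 = F0 ∪ {linked(c), linked(d), linked(f), marked(c,c), marked(f,f), ready(d)}  (14 atoms)
goal ⊆ F1  ⇒  h_max = 1

1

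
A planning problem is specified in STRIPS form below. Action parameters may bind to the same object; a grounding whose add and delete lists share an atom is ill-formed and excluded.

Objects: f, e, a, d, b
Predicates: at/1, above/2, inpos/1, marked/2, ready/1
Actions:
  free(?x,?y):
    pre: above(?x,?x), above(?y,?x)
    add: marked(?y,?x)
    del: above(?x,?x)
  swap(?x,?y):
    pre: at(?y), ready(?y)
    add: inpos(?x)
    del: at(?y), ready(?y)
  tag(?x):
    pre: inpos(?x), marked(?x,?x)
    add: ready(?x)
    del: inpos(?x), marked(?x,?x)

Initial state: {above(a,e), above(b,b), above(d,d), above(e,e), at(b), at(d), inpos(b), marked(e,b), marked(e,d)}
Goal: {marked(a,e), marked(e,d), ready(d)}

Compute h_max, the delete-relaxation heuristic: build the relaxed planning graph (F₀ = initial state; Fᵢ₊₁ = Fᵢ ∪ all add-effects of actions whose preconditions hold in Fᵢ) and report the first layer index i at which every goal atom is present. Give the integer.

4

F0 = init (9 atoms)
F1 = F0 ∪ {marked(a,e), marked(b,b), marked(d,d), marked(e,e)}  (13 atoms)
F2 = F1 ∪ {ready(b)}  (14 atoms)
F3 = F2 ∪ {inpos(a), inpos(d), inpos(e), inpos(f)}  (18 atoms)
F4 = F3 ∪ {ready(d), ready(e)}  (20 atoms)
goal ⊆ F4  ⇒  h_max = 4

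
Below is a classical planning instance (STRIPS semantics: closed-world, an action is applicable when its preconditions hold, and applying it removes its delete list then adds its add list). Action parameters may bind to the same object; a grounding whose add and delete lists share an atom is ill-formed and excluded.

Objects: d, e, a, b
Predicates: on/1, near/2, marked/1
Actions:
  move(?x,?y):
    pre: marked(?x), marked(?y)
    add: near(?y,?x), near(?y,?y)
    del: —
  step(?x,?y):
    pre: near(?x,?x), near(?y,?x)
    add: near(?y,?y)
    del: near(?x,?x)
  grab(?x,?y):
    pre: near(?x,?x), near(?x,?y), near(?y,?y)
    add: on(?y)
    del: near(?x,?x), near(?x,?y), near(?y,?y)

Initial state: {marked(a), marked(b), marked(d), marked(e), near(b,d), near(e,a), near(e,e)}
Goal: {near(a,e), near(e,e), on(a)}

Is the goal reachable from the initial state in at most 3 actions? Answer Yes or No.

1. move(e,a)  →  {marked(a), marked(b), marked(d), marked(e), near(a,a), near(a,e), near(b,d), near(e,a), near(e,e)}
2. grab(a,a)  →  {marked(a), marked(b), marked(d), marked(e), near(a,e), near(b,d), near(e,a), near(e,e), on(a)}
optimal plan length = 2; 2 ≤ 3

Yes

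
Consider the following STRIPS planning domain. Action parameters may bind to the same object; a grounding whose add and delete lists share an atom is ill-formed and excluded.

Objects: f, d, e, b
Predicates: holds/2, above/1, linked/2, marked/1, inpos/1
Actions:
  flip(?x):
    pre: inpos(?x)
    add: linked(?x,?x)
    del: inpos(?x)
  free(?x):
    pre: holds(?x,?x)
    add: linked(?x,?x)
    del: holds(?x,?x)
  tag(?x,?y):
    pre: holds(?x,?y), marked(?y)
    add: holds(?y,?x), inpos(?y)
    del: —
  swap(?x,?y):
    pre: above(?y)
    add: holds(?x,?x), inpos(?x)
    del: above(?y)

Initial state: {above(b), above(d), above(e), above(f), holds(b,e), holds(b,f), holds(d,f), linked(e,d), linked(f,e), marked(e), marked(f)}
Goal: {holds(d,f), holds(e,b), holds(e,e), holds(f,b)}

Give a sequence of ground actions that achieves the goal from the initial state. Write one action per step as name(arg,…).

1. tag(b,f)  →  {above(b), above(d), above(e), above(f), holds(b,e), holds(b,f), holds(d,f), holds(f,b), inpos(f), linked(e,d), linked(f,e), marked(e), marked(f)}
2. tag(b,e)  →  {above(b), above(d), above(e), above(f), holds(b,e), holds(b,f), holds(d,f), holds(e,b), holds(f,b), inpos(e), inpos(f), linked(e,d), linked(f,e), marked(e), marked(f)}
3. swap(e,f)  →  {above(b), above(d), above(e), holds(b,e), holds(b,f), holds(d,f), holds(e,b), holds(e,e), holds(f,b), inpos(e), inpos(f), linked(e,d), linked(f,e), marked(e), marked(f)}

tag(b,f); tag(b,e); swap(e,f)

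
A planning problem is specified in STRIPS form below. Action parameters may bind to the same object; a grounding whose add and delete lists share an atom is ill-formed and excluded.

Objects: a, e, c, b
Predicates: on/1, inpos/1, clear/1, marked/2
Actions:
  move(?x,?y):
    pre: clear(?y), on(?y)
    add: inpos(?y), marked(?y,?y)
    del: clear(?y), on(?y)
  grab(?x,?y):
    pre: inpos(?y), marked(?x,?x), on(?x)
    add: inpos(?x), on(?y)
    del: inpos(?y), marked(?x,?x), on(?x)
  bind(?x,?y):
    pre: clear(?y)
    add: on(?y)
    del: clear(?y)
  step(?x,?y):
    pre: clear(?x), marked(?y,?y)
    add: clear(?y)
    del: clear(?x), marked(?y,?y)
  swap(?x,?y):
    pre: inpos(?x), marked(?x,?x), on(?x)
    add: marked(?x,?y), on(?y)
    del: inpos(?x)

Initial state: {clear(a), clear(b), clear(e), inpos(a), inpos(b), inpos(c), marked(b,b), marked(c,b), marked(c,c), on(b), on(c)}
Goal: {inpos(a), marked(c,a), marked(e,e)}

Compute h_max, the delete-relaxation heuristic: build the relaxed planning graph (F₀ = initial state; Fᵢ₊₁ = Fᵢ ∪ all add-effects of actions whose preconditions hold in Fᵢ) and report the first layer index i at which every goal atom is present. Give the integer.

F0 = init (11 atoms)
F1 = F0 ∪ {clear(c), marked(b,a), marked(b,c), marked(b,e), marked(c,a), marked(c,e), on(a), on(e)}  (19 atoms)
F2 = F1 ∪ {inpos(e), marked(a,a), marked(e,e)}  (22 atoms)
goal ⊆ F2  ⇒  h_max = 2

2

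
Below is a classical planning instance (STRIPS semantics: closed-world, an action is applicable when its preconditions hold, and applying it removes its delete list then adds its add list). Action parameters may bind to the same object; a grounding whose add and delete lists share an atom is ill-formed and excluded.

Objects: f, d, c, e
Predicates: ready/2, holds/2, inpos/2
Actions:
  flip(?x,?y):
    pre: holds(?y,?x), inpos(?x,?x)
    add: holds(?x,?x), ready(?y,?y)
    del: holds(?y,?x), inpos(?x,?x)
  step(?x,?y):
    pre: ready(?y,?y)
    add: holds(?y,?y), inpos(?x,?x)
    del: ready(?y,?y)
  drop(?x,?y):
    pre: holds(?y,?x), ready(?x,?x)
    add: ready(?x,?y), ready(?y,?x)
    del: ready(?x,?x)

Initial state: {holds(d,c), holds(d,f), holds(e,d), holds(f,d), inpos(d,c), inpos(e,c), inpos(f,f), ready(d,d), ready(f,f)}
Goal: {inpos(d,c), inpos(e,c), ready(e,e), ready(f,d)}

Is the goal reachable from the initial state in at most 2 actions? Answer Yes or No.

No

1. step(d,f)  →  {holds(d,c), holds(d,f), holds(e,d), holds(f,d), holds(f,f), inpos(d,c), inpos(d,d), inpos(e,c), inpos(f,f), ready(d,d)}
2. flip(d,e)  →  {holds(d,c), holds(d,d), holds(d,f), holds(f,d), holds(f,f), inpos(d,c), inpos(e,c), inpos(f,f), ready(d,d), ready(e,e)}
3. drop(d,f)  →  {holds(d,c), holds(d,d), holds(d,f), holds(f,d), holds(f,f), inpos(d,c), inpos(e,c), inpos(f,f), ready(d,f), ready(e,e), ready(f,d)}
optimal plan length = 3; 3 > 2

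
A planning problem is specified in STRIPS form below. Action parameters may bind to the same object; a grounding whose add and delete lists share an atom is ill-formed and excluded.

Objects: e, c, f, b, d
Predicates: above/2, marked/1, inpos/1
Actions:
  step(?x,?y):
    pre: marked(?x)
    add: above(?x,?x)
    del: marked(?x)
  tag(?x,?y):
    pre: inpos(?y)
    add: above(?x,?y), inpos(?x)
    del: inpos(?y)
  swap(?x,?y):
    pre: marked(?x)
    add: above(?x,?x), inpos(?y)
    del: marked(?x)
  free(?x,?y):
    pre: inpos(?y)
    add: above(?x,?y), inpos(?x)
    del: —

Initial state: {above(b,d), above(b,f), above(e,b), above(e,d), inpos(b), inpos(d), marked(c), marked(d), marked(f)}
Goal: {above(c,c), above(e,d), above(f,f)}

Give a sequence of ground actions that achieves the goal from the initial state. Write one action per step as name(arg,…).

step(c,e); step(f,e)

1. step(c,e)  →  {above(b,d), above(b,f), above(c,c), above(e,b), above(e,d), inpos(b), inpos(d), marked(d), marked(f)}
2. step(f,e)  →  {above(b,d), above(b,f), above(c,c), above(e,b), above(e,d), above(f,f), inpos(b), inpos(d), marked(d)}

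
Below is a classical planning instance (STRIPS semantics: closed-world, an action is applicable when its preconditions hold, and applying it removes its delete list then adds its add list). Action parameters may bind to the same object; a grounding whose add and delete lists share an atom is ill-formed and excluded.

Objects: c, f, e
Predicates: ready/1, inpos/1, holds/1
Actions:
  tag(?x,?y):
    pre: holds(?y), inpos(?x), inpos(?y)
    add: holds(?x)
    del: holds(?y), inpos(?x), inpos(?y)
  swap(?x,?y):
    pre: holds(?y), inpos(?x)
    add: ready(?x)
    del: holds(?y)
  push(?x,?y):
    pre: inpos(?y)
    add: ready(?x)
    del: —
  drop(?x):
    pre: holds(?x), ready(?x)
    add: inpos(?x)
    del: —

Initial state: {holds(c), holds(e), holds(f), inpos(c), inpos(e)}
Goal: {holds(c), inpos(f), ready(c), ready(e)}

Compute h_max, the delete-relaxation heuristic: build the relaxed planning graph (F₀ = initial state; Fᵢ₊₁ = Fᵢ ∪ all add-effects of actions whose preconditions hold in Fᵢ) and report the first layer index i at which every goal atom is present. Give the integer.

2

F0 = init (5 atoms)
F1 = F0 ∪ {ready(c), ready(e), ready(f)}  (8 atoms)
F2 = F1 ∪ {inpos(f)}  (9 atoms)
goal ⊆ F2  ⇒  h_max = 2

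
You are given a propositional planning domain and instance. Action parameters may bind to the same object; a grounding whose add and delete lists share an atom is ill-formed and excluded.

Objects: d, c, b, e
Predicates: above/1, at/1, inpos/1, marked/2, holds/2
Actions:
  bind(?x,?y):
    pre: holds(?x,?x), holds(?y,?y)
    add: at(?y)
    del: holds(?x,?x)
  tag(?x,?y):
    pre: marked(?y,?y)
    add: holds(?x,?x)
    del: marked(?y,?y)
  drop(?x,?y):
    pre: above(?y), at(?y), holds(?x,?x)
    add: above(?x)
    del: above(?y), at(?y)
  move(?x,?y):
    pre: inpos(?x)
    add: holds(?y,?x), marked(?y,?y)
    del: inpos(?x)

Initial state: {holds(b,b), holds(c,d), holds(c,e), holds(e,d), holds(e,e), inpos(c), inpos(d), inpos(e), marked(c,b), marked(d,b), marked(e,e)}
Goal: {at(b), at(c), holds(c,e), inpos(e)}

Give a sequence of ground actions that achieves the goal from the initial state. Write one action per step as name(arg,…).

bind(b,b); tag(c,e); bind(c,c)

1. bind(b,b)  →  {at(b), holds(c,d), holds(c,e), holds(e,d), holds(e,e), inpos(c), inpos(d), inpos(e), marked(c,b), marked(d,b), marked(e,e)}
2. tag(c,e)  →  {at(b), holds(c,c), holds(c,d), holds(c,e), holds(e,d), holds(e,e), inpos(c), inpos(d), inpos(e), marked(c,b), marked(d,b)}
3. bind(c,c)  →  {at(b), at(c), holds(c,d), holds(c,e), holds(e,d), holds(e,e), inpos(c), inpos(d), inpos(e), marked(c,b), marked(d,b)}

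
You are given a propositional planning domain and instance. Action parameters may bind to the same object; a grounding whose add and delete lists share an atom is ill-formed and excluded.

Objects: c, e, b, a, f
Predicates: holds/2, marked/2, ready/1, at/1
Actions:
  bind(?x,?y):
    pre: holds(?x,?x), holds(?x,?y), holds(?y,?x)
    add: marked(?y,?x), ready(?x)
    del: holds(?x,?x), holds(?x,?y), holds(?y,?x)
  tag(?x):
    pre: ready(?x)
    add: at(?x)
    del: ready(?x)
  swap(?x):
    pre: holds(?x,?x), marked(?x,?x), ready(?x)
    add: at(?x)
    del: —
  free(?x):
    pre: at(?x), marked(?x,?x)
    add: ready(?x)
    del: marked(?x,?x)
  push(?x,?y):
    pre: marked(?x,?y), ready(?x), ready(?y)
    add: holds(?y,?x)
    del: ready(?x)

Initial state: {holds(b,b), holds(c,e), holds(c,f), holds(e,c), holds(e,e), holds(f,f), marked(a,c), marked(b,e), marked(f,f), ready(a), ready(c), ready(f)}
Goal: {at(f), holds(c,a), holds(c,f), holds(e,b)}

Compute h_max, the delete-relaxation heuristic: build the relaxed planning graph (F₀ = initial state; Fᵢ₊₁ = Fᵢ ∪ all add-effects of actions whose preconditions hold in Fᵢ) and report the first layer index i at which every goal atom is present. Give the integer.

2

F0 = init (12 atoms)
F1 = F0 ∪ {at(a), at(c), at(f), holds(c,a), marked(b,b), marked(c,e), marked(e,e), ready(b), ready(e)}  (21 atoms)
F2 = F1 ∪ {at(b), at(e), holds(e,b)}  (24 atoms)
goal ⊆ F2  ⇒  h_max = 2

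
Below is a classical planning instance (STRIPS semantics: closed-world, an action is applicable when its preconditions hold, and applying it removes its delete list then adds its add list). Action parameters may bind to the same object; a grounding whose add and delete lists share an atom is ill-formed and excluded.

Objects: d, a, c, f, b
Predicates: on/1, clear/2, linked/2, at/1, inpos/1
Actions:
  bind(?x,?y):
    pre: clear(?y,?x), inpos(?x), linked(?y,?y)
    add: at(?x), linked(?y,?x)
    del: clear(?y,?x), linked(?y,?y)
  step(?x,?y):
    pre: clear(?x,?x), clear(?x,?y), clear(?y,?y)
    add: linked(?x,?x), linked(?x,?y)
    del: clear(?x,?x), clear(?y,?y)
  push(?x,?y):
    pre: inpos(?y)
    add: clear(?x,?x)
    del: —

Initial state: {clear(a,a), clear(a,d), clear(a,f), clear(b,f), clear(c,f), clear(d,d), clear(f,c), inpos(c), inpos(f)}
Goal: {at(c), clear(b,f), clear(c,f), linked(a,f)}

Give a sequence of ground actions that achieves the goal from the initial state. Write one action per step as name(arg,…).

1. step(a,d)  →  {clear(a,d), clear(a,f), clear(b,f), clear(c,f), clear(f,c), inpos(c), inpos(f), linked(a,a), linked(a,d)}
2. bind(f,a)  →  {at(f), clear(a,d), clear(b,f), clear(c,f), clear(f,c), inpos(c), inpos(f), linked(a,d), linked(a,f)}
3. push(f,c)  →  {at(f), clear(a,d), clear(b,f), clear(c,f), clear(f,c), clear(f,f), inpos(c), inpos(f), linked(a,d), linked(a,f)}
4. step(f,f)  →  {at(f), clear(a,d), clear(b,f), clear(c,f), clear(f,c), inpos(c), inpos(f), linked(a,d), linked(a,f), linked(f,f)}
5. bind(c,f)  →  {at(c), at(f), clear(a,d), clear(b,f), clear(c,f), inpos(c), inpos(f), linked(a,d), linked(a,f), linked(f,c)}

step(a,d); bind(f,a); push(f,c); step(f,f); bind(c,f)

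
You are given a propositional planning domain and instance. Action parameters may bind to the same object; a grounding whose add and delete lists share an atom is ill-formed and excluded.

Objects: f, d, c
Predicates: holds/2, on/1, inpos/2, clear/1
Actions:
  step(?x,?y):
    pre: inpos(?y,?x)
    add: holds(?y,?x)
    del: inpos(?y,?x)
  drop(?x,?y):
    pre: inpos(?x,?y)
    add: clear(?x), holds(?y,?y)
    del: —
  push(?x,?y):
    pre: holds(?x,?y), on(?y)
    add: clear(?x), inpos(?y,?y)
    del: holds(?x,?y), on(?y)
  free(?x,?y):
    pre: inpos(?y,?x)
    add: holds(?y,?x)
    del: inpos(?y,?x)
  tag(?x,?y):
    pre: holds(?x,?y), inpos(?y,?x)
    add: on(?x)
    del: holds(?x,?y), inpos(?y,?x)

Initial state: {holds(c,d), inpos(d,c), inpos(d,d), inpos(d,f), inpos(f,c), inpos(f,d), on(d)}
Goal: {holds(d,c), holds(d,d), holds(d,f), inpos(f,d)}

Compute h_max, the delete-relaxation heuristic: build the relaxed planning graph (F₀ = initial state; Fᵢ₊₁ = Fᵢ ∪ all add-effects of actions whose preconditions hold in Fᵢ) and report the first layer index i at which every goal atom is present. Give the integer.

1

F0 = init (7 atoms)
F1 = F0 ∪ {clear(c), clear(d), clear(f), holds(c,c), holds(d,c), holds(d,d), holds(d,f), holds(f,c), holds(f,d), holds(f,f), on(c)}  (18 atoms)
goal ⊆ F1  ⇒  h_max = 1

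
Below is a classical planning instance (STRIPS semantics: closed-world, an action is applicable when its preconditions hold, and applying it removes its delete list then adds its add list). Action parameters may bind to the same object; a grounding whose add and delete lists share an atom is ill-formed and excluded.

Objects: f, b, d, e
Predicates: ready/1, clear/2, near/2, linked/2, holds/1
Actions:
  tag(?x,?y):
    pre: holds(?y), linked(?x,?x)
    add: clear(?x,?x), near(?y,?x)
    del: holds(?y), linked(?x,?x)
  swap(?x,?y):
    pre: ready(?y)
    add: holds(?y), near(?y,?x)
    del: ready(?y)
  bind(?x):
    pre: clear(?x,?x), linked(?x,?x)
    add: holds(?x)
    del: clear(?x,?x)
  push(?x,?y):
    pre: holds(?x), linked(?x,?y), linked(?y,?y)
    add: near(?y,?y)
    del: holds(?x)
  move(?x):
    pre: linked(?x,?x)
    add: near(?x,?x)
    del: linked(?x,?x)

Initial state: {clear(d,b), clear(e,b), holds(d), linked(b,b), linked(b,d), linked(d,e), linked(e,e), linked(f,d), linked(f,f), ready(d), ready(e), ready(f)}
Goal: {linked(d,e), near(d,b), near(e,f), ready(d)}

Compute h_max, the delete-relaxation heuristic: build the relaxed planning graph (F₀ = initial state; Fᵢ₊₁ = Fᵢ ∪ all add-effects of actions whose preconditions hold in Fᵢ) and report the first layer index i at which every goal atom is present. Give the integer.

F0 = init (12 atoms)
F1 = F0 ∪ {clear(b,b), clear(e,e), clear(f,f), holds(e), holds(f), near(b,b), near(d,b), near(d,d), near(d,e), near(d,f), near(e,b), near(e,d), near(e,e), near(e,f), near(f,b), near(f,d), near(f,e), near(f,f)}  (30 atoms)
goal ⊆ F1  ⇒  h_max = 1

1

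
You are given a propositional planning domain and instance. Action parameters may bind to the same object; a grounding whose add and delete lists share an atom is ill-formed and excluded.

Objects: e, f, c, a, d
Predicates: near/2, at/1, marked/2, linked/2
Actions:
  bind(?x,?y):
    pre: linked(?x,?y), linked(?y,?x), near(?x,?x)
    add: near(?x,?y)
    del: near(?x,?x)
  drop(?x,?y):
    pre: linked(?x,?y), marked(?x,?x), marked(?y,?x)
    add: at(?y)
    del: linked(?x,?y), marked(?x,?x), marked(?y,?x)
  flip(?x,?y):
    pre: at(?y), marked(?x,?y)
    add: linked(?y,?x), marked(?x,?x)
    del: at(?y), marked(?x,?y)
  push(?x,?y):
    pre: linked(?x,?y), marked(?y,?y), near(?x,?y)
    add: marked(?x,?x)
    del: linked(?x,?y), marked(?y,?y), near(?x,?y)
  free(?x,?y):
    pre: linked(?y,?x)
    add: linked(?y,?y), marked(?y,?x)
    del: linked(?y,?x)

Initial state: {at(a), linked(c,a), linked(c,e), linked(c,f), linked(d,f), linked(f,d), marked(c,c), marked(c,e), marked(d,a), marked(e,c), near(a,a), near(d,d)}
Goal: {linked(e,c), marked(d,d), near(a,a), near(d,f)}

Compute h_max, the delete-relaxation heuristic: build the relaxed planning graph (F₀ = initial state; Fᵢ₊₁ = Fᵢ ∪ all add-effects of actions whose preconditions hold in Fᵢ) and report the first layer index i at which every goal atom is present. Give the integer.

2

F0 = init (12 atoms)
F1 = F0 ∪ {at(e), linked(a,d), linked(c,c), linked(d,d), linked(f,f), marked(c,a), marked(c,f), marked(d,d), marked(d,f), marked(f,d), near(d,f)}  (23 atoms)
F2 = F1 ∪ {at(c), at(d), at(f), linked(a,a), linked(a,c), linked(e,c), marked(a,d)}  (30 atoms)
goal ⊆ F2  ⇒  h_max = 2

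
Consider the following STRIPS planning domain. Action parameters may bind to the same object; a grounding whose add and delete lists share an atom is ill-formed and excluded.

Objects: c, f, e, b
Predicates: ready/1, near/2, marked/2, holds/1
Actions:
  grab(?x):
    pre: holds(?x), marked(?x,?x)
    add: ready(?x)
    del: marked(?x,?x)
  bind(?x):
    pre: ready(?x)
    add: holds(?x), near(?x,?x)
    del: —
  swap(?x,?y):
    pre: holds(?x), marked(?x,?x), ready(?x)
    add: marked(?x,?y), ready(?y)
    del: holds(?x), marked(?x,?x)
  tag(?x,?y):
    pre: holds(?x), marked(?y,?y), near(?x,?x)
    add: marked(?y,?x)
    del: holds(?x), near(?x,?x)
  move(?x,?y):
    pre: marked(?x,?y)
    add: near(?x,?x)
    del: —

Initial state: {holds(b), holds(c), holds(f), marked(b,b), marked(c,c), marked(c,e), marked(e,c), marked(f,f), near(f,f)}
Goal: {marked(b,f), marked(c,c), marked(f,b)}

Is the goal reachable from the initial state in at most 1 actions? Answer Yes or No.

1. tag(f,b)  →  {holds(b), holds(c), marked(b,b), marked(b,f), marked(c,c), marked(c,e), marked(e,c), marked(f,f)}
2. move(b,f)  →  {holds(b), holds(c), marked(b,b), marked(b,f), marked(c,c), marked(c,e), marked(e,c), marked(f,f), near(b,b)}
3. tag(b,f)  →  {holds(c), marked(b,b), marked(b,f), marked(c,c), marked(c,e), marked(e,c), marked(f,b), marked(f,f)}
optimal plan length = 3; 3 > 1

No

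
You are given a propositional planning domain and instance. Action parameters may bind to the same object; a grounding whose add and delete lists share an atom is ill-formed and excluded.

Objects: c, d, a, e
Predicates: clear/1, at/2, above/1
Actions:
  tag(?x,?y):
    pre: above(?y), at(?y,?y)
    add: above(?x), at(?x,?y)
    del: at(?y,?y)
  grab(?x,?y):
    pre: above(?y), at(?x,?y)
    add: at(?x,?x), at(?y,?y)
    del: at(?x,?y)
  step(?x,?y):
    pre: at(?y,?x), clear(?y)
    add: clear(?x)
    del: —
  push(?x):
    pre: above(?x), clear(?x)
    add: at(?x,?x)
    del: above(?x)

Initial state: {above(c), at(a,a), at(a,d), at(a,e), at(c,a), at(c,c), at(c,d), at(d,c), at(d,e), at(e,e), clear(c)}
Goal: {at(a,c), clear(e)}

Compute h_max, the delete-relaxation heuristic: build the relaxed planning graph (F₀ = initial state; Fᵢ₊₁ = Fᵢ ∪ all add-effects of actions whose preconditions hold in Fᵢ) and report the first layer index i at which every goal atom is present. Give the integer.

F0 = init (11 atoms)
F1 = F0 ∪ {above(a), above(d), above(e), at(a,c), at(d,d), at(e,c), clear(a), clear(d)}  (19 atoms)
F2 = F1 ∪ {at(c,e), at(d,a), at(e,a), at(e,d), clear(e)}  (24 atoms)
goal ⊆ F2  ⇒  h_max = 2

2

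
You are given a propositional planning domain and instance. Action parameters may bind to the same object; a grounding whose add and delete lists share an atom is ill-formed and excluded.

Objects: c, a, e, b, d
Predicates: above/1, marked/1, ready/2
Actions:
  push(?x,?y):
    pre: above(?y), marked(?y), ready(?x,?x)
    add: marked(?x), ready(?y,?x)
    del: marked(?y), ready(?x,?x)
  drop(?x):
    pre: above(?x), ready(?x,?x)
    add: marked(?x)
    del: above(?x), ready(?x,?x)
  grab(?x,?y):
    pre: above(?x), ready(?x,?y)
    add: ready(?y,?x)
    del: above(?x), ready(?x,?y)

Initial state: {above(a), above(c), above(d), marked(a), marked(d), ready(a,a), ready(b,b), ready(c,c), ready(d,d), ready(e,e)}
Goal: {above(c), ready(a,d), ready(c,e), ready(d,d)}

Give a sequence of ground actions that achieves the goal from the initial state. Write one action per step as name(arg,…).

push(c,a); push(a,d); push(e,c); grab(d,a)

1. push(c,a)  →  {above(a), above(c), above(d), marked(c), marked(d), ready(a,a), ready(a,c), ready(b,b), ready(d,d), ready(e,e)}
2. push(a,d)  →  {above(a), above(c), above(d), marked(a), marked(c), ready(a,c), ready(b,b), ready(d,a), ready(d,d), ready(e,e)}
3. push(e,c)  →  {above(a), above(c), above(d), marked(a), marked(e), ready(a,c), ready(b,b), ready(c,e), ready(d,a), ready(d,d)}
4. grab(d,a)  →  {above(a), above(c), marked(a), marked(e), ready(a,c), ready(a,d), ready(b,b), ready(c,e), ready(d,d)}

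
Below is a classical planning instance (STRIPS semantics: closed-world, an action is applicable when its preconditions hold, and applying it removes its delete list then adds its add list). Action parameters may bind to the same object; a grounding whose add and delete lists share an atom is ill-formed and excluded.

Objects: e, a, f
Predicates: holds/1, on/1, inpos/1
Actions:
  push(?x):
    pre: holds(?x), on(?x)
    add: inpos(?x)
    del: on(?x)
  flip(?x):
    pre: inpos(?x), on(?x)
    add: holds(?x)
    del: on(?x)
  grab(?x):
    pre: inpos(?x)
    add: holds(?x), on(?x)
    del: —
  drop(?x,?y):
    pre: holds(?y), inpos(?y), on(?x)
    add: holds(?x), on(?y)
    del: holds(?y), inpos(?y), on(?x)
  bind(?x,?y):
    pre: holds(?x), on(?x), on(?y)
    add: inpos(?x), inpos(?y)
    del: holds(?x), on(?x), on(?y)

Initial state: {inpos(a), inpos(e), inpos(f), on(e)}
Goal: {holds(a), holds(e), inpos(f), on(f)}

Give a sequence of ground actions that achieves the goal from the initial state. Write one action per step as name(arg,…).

flip(e); grab(a); grab(f)

1. flip(e)  →  {holds(e), inpos(a), inpos(e), inpos(f)}
2. grab(a)  →  {holds(a), holds(e), inpos(a), inpos(e), inpos(f), on(a)}
3. grab(f)  →  {holds(a), holds(e), holds(f), inpos(a), inpos(e), inpos(f), on(a), on(f)}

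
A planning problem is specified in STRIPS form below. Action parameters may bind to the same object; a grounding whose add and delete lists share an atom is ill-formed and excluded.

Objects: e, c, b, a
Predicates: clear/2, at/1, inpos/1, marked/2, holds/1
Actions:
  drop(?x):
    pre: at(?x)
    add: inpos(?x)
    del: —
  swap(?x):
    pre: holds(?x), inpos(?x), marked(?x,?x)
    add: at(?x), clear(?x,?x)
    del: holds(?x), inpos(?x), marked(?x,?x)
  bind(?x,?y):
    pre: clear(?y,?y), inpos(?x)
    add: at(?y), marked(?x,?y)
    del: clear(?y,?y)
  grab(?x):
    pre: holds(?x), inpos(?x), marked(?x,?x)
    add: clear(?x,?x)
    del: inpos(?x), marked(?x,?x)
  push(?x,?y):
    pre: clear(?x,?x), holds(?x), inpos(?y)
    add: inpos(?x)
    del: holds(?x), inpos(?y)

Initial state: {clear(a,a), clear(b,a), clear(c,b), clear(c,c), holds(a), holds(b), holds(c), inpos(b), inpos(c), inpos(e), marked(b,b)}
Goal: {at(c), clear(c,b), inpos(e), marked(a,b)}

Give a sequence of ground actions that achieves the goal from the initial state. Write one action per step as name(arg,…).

1. swap(b)  →  {at(b), clear(a,a), clear(b,a), clear(b,b), clear(c,b), clear(c,c), holds(a), holds(c), inpos(c), inpos(e)}
2. bind(e,c)  →  {at(b), at(c), clear(a,a), clear(b,a), clear(b,b), clear(c,b), holds(a), holds(c), inpos(c), inpos(e), marked(e,c)}
3. push(a,c)  →  {at(b), at(c), clear(a,a), clear(b,a), clear(b,b), clear(c,b), holds(c), inpos(a), inpos(e), marked(e,c)}
4. bind(a,b)  →  {at(b), at(c), clear(a,a), clear(b,a), clear(c,b), holds(c), inpos(a), inpos(e), marked(a,b), marked(e,c)}

swap(b); bind(e,c); push(a,c); bind(a,b)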